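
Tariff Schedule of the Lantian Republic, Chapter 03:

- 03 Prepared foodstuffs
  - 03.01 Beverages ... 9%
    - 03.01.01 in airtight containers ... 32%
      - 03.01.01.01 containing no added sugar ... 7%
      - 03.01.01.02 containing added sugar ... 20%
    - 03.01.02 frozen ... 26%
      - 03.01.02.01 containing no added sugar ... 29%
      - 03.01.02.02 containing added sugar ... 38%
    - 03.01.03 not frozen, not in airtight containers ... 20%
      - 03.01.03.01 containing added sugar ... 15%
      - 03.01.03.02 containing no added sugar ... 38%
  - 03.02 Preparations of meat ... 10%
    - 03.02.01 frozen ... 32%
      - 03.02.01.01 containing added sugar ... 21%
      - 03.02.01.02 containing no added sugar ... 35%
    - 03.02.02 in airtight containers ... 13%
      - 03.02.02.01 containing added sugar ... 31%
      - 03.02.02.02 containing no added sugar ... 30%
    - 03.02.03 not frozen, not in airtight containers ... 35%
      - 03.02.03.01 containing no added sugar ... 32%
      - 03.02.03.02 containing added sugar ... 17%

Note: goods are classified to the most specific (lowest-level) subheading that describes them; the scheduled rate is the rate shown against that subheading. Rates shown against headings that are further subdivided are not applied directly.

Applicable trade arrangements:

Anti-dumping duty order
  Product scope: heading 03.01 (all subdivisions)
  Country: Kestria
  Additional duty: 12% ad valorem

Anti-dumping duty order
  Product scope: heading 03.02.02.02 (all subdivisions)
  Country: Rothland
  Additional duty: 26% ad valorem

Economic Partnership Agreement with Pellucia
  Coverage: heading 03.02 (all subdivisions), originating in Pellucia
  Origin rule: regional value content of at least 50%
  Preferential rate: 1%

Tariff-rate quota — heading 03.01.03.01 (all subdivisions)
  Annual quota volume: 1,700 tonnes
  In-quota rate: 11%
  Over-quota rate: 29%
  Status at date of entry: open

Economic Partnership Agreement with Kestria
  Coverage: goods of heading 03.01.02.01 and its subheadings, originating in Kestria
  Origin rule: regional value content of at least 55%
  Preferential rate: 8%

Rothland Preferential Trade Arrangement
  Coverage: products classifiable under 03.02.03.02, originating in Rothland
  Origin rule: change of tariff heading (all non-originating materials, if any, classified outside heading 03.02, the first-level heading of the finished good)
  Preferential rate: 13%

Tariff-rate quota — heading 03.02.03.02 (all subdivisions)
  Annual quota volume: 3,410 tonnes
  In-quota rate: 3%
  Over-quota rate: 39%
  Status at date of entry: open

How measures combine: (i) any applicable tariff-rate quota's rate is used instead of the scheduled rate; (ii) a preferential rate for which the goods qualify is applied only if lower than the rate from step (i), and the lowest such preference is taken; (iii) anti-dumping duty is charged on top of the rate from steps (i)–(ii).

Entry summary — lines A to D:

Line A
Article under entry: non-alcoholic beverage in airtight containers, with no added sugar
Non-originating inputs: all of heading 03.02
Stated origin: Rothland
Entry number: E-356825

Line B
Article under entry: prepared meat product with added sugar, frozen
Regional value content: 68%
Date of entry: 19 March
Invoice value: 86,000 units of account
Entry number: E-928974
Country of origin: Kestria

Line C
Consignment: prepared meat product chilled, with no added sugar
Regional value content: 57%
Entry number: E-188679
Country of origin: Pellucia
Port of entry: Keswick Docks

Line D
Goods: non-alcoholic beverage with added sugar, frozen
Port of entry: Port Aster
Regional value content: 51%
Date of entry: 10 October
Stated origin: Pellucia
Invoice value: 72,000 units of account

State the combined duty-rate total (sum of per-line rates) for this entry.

67%

Line A: non-alcoholic beverage → 03.01; in airtight containers → 03.01.01; with no added sugar → 03.01.01.01. Scheduled 7%. Rothland agreement on 03.02.03.02: 03.01.01.01 not covered. → 7%.
Line B: prepared meat product → 03.02; frozen → 03.02.01; with added sugar → 03.02.01.01. Scheduled 21%. Kestria agreement on 03.01.02.01: 03.02.01.01 not covered. → 21%.
Line C: prepared meat product → 03.02; chilled → 03.02.03; with no added sugar → 03.02.03.01. Scheduled 32%. Pellucia agreement on 03.02: RVC ≥ 50% → 1% available; preferential 1%. → 1%.
Line D: non-alcoholic beverage → 03.01; frozen → 03.01.02; with added sugar → 03.01.02.02. Scheduled 38%. Pellucia agreement on 03.02: 03.01.02.02 not covered. → 38%.
Sum: 7% + 21% + 1% + 38% = 67%.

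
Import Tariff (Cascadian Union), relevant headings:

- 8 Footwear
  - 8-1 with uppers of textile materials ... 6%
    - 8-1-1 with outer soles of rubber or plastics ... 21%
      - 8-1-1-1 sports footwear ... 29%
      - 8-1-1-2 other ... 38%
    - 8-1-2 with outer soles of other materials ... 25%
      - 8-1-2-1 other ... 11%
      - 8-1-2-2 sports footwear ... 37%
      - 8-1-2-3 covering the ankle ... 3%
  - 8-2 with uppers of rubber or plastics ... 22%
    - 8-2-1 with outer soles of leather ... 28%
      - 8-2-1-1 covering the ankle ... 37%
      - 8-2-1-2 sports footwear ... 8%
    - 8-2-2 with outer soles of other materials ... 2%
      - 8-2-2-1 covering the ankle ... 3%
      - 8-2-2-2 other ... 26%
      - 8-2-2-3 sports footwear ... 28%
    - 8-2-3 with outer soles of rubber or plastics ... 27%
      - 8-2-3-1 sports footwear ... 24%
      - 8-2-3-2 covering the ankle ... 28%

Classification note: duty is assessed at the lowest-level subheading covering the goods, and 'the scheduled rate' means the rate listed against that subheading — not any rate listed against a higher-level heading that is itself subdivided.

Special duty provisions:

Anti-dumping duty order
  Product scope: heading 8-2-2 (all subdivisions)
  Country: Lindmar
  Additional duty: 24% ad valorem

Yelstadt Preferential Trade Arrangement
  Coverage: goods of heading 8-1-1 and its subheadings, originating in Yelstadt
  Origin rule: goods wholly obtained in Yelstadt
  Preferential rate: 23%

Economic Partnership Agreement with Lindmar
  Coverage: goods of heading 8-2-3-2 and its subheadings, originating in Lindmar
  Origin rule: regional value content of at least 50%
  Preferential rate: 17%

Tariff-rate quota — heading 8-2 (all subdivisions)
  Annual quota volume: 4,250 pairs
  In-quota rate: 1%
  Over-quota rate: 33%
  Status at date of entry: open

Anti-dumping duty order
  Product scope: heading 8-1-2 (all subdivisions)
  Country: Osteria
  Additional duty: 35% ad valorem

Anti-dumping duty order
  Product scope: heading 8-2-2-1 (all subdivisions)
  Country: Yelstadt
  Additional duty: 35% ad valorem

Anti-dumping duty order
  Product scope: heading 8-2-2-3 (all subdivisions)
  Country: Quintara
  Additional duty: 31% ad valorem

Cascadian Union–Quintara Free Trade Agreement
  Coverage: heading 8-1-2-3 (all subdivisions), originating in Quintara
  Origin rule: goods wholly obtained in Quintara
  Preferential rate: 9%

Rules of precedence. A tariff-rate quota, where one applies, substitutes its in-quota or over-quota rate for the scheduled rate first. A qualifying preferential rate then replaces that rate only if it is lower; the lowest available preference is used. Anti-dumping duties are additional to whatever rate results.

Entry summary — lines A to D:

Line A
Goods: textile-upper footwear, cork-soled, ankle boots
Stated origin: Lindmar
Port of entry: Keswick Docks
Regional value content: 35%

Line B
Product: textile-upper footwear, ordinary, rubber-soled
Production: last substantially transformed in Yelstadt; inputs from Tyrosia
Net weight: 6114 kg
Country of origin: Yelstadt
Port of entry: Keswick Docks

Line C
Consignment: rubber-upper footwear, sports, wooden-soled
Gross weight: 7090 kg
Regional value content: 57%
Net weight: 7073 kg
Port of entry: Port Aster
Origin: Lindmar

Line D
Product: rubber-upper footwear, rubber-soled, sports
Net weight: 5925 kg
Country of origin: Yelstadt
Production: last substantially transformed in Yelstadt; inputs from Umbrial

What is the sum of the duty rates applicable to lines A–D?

67%

Line A: textile-upper → 8-1; cork-soled → 8-1-2; ankle boots → 8-1-2-3. Scheduled 3%. Lindmar agreement on 8-2-3-2: 8-1-2-3 not covered. → 3%.
Line B: textile-upper → 8-1; rubber-soled → 8-1-1; ordinary → 8-1-1-2. Scheduled 38%. Yelstadt agreement on 8-1-1: not wholly obtained. → 38%.
Line C: rubber-upper → 8-2; wooden-soled → 8-2-2; sports → 8-2-2-3. Scheduled 28%. quota on 8-2 open → in-quota 1%; Lindmar agreement on 8-2-3-2: 8-2-2-3 not covered; anti-dumping (Lindmar, 8-2-2): +24%; total 1% + 24% = 25%. → 25%.
Line D: rubber-upper → 8-2; rubber-soled → 8-2-3; sports → 8-2-3-1. Scheduled 24%. quota on 8-2 open → in-quota 1%; Yelstadt agreement on 8-1-1: 8-2-3-1 not covered. → 1%.
Sum: 3% + 38% + 25% + 1% = 67%.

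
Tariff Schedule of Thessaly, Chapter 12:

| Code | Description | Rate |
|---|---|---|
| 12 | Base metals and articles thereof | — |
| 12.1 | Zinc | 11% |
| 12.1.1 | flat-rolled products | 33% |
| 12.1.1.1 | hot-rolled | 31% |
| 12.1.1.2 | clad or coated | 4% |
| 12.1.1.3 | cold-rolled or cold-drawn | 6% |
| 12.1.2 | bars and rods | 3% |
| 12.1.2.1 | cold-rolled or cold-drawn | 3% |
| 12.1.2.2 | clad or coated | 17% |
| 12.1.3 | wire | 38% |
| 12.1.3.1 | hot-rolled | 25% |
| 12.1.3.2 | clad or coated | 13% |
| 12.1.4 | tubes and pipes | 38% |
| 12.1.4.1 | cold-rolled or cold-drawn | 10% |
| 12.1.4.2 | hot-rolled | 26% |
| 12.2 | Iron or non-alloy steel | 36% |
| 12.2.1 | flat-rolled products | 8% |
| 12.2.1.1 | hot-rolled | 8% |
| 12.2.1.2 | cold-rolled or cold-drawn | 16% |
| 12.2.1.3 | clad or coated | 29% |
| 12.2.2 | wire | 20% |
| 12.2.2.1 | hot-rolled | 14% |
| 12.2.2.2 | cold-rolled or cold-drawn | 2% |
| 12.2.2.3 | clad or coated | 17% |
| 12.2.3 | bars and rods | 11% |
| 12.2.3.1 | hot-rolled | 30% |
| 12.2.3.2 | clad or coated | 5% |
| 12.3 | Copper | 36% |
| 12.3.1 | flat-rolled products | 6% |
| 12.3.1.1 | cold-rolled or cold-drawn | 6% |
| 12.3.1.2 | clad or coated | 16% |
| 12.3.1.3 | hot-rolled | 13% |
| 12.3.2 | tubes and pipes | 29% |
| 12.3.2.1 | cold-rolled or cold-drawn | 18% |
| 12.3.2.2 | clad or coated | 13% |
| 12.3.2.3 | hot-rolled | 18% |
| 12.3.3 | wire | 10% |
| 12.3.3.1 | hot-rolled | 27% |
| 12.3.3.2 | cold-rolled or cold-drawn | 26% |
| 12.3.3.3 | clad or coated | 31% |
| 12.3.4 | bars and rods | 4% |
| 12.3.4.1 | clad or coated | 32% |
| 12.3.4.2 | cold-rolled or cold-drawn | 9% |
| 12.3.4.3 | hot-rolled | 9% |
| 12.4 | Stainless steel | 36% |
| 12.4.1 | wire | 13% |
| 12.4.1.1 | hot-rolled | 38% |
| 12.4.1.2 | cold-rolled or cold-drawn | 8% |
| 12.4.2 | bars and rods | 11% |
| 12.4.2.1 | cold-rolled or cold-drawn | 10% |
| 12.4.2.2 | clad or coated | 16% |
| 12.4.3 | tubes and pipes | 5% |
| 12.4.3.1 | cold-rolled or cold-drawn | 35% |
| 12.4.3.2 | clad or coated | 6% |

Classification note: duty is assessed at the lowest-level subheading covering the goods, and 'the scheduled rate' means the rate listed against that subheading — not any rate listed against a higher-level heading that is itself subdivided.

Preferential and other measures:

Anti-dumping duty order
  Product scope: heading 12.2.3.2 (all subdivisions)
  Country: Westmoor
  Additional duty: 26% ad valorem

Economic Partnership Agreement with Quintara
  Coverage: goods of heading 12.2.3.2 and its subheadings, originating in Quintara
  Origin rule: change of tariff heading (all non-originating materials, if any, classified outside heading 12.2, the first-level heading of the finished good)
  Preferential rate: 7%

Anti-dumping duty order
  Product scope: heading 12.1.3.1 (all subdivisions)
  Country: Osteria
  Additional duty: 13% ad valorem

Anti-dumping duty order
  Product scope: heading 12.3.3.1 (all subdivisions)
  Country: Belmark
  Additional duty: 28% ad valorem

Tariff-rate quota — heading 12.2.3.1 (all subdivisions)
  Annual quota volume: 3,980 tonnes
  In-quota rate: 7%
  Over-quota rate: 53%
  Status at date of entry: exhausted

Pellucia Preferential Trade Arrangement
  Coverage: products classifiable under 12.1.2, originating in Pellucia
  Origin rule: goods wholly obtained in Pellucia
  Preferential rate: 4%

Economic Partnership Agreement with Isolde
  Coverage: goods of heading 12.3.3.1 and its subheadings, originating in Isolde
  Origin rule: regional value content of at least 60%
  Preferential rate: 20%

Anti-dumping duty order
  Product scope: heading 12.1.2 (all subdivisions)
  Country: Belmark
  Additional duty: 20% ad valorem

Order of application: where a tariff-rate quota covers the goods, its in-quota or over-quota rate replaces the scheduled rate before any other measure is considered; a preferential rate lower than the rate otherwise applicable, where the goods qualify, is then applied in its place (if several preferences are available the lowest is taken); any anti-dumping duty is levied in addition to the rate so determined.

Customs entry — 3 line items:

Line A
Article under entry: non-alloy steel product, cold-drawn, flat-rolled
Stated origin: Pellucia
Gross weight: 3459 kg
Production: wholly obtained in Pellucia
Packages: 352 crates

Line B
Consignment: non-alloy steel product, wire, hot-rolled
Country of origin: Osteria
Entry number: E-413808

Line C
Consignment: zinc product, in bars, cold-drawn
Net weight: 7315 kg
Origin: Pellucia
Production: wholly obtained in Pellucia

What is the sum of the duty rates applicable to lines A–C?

Line A: non-alloy steel → 12.2; flat-rolled → 12.2.1; cold-drawn → 12.2.1.2. Scheduled 16%. Pellucia agreement on 12.1.2: 12.2.1.2 not covered. → 16%.
Line B: non-alloy steel → 12.2; wire → 12.2.2; hot-rolled → 12.2.2.1. Scheduled 14%. No special measure applies. → 14%.
Line C: zinc → 12.1; in bars → 12.1.2; cold-drawn → 12.1.2.1. Scheduled 3%. Pellucia agreement on 12.1.2: wholly obtained → 4% available; preference 4% not lower than 3% → no reduction. → 3%.
Sum: 16% + 14% + 3% = 33%.

33%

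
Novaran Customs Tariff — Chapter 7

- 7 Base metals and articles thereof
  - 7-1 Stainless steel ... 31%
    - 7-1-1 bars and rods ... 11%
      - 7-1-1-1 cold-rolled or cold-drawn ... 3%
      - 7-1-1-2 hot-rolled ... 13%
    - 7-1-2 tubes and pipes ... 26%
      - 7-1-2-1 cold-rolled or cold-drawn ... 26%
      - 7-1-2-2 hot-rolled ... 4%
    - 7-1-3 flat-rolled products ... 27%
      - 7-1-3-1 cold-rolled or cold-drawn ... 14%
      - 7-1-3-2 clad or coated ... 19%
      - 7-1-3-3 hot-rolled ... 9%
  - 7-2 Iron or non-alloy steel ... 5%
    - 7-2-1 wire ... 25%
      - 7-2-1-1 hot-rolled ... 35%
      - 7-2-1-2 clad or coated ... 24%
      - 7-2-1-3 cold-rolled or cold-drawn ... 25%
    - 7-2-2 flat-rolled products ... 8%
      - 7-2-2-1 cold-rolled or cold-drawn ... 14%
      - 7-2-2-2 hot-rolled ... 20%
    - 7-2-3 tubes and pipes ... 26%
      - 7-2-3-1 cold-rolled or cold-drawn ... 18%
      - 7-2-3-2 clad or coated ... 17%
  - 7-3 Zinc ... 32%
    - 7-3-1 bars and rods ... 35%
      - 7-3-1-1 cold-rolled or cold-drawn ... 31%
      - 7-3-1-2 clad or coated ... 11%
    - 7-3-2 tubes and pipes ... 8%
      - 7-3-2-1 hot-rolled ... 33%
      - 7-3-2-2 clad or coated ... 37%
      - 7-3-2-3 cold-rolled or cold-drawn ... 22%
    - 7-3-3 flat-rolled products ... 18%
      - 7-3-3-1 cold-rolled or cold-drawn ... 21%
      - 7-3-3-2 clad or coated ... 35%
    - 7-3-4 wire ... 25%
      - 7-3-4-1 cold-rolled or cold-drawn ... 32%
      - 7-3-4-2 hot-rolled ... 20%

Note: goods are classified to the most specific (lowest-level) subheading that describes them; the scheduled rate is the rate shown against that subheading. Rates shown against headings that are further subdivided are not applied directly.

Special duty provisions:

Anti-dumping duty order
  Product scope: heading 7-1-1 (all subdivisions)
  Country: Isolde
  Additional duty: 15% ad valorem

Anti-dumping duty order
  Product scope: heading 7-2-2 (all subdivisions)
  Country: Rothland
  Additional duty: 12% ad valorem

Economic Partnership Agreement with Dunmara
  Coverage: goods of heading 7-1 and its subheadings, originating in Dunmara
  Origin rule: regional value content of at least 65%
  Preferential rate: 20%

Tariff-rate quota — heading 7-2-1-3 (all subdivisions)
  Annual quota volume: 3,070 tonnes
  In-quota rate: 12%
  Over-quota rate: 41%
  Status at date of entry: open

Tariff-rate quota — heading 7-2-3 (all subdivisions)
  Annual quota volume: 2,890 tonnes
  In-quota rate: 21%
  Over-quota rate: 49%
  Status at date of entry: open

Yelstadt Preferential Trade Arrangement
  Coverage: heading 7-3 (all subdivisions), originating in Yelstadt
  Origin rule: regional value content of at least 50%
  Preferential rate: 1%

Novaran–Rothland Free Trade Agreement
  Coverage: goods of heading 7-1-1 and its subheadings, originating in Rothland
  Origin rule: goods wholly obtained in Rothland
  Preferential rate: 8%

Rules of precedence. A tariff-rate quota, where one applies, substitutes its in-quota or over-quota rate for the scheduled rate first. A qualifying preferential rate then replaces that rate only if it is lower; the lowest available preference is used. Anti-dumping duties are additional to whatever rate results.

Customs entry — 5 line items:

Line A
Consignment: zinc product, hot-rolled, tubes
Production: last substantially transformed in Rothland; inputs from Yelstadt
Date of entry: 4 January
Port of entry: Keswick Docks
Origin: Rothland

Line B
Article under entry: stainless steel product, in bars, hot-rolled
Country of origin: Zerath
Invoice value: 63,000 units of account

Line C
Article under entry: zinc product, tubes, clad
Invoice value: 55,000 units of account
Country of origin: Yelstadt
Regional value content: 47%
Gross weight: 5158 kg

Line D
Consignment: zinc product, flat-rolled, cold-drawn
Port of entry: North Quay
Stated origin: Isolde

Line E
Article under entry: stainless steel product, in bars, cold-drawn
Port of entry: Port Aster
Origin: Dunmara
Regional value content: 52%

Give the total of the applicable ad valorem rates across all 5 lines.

107%

Line A: zinc → 7-3; tubes → 7-3-2; hot-rolled → 7-3-2-1. Scheduled 33%. Rothland agreement on 7-1-1: 7-3-2-1 not covered. → 33%.
Line B: stainless steel → 7-1; in bars → 7-1-1; hot-rolled → 7-1-1-2. Scheduled 13%. No special measure applies. → 13%.
Line C: zinc → 7-3; tubes → 7-3-2; clad → 7-3-2-2. Scheduled 37%. Yelstadt agreement on 7-3: RVC < 50%. → 37%.
Line D: zinc → 7-3; flat-rolled → 7-3-3; cold-drawn → 7-3-3-1. Scheduled 21%. No special measure applies. → 21%.
Line E: stainless steel → 7-1; in bars → 7-1-1; cold-drawn → 7-1-1-1. Scheduled 3%. Dunmara agreement on 7-1: RVC < 65%. → 3%.
Sum: 33% + 13% + 37% + 21% + 3% = 107%.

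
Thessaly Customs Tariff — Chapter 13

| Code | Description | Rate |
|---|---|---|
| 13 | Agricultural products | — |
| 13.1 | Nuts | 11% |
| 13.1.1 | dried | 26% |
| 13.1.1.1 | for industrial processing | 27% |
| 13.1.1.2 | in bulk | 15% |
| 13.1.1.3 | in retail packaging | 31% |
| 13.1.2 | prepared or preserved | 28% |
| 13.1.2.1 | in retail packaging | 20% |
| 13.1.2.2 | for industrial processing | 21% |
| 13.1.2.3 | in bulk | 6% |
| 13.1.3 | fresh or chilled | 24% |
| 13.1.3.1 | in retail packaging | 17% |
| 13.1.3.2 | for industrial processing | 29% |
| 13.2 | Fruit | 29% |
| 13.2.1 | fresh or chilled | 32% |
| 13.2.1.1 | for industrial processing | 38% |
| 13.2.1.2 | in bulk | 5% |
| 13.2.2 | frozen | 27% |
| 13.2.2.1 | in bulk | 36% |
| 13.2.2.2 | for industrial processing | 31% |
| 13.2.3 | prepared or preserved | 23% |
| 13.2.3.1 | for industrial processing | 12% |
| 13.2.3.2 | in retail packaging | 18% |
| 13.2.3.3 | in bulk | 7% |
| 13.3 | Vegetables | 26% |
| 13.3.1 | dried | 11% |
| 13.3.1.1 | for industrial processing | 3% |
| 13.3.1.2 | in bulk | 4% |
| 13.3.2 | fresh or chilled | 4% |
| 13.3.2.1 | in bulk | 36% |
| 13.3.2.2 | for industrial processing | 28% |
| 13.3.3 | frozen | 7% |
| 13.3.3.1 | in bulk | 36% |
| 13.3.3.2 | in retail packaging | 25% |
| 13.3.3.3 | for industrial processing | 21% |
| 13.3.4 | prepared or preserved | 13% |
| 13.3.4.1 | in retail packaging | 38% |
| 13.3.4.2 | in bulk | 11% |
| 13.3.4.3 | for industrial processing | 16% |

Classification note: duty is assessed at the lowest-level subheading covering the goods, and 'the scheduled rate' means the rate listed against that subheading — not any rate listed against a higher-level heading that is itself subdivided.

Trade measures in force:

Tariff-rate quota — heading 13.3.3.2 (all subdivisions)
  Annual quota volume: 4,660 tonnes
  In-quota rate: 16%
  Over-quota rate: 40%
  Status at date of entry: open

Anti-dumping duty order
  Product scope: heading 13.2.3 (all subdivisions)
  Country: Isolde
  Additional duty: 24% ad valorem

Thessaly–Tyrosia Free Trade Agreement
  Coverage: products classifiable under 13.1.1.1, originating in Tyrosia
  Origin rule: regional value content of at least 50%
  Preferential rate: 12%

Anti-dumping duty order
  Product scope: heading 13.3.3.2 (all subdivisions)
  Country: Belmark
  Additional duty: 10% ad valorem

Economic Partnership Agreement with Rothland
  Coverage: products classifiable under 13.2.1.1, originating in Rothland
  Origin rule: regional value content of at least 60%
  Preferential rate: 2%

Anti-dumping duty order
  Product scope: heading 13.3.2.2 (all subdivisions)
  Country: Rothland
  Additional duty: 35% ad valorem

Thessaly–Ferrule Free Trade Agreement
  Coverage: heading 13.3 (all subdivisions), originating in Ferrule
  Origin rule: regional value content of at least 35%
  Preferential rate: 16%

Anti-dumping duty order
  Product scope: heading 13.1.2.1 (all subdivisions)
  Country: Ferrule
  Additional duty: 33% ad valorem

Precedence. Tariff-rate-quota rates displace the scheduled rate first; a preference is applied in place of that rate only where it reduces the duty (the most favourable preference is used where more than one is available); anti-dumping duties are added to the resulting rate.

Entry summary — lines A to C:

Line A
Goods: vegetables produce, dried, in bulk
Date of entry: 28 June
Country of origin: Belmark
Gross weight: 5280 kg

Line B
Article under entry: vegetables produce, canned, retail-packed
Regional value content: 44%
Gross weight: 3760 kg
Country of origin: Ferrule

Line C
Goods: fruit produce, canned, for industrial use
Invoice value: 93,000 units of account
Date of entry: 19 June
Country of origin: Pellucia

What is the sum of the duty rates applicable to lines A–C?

32%

Line A: vegetables → 13.3; dried → 13.3.1; in bulk → 13.3.1.2. Scheduled 4%. No special measure applies. → 4%.
Line B: vegetables → 13.3; canned → 13.3.4; retail-packed → 13.3.4.1. Scheduled 38%. Ferrule agreement on 13.3: RVC ≥ 35% → 16% available; preferential 16%. → 16%.
Line C: fruit → 13.2; canned → 13.2.3; for industrial use → 13.2.3.1. Scheduled 12%. No special measure applies. → 12%.
Sum: 4% + 16% + 12% = 32%.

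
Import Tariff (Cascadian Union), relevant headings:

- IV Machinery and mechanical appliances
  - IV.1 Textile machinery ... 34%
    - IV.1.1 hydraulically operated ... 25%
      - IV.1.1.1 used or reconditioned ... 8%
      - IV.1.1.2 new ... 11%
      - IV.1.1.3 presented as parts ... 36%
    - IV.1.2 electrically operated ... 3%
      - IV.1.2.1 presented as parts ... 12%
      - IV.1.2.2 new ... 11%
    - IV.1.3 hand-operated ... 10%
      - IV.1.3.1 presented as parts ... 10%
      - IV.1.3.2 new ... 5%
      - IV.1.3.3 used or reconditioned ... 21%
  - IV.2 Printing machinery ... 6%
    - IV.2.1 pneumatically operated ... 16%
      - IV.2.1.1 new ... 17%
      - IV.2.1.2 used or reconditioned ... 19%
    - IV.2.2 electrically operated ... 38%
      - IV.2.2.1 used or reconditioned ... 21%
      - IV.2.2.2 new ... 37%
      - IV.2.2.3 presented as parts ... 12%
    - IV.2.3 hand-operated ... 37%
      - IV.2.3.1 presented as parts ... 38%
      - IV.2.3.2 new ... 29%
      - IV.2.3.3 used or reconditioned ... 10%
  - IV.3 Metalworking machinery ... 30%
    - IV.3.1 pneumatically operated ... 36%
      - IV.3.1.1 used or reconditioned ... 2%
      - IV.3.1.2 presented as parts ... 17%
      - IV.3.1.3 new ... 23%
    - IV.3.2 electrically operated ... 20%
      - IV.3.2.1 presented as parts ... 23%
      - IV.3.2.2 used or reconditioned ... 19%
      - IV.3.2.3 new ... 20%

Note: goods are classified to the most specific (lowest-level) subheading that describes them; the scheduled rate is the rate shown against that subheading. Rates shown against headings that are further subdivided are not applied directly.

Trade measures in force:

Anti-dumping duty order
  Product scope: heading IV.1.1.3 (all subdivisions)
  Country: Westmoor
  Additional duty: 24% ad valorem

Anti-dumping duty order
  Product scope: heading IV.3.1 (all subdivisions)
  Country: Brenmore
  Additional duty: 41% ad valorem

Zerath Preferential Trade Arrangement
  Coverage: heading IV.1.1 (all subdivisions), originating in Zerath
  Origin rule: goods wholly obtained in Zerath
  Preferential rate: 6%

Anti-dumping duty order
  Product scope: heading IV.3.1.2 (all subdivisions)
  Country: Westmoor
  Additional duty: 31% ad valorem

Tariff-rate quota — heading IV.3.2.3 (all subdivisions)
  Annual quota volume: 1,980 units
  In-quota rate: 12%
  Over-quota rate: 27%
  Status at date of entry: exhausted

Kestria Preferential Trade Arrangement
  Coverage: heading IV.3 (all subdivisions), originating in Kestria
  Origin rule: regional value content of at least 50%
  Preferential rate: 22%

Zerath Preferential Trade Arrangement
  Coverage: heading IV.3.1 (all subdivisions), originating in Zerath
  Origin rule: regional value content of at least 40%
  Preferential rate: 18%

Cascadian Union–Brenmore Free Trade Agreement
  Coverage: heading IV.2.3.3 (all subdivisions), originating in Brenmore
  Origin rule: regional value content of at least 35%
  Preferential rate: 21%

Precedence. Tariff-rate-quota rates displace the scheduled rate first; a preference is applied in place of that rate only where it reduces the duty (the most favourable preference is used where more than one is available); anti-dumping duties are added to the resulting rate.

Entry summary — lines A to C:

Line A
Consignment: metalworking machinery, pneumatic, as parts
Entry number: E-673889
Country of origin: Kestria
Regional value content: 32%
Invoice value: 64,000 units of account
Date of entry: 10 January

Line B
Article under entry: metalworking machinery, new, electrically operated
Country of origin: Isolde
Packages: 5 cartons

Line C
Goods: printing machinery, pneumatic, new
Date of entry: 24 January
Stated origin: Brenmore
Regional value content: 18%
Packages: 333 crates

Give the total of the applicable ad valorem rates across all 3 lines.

Line A: metalworking → IV.3; pneumatic → IV.3.1; as parts → IV.3.1.2. Scheduled 17%. Kestria agreement on IV.3: RVC < 50%. → 17%.
Line B: metalworking → IV.3; electrically operated → IV.3.2; new → IV.3.2.3. Scheduled 20%. quota on IV.3.2.3 exhausted → over-quota 27%. → 27%.
Line C: printing → IV.2; pneumatic → IV.2.1; new → IV.2.1.1. Scheduled 17%. Brenmore agreement on IV.2.3.3: IV.2.1.1 not covered. → 17%.
Sum: 17% + 27% + 17% = 61%.

61%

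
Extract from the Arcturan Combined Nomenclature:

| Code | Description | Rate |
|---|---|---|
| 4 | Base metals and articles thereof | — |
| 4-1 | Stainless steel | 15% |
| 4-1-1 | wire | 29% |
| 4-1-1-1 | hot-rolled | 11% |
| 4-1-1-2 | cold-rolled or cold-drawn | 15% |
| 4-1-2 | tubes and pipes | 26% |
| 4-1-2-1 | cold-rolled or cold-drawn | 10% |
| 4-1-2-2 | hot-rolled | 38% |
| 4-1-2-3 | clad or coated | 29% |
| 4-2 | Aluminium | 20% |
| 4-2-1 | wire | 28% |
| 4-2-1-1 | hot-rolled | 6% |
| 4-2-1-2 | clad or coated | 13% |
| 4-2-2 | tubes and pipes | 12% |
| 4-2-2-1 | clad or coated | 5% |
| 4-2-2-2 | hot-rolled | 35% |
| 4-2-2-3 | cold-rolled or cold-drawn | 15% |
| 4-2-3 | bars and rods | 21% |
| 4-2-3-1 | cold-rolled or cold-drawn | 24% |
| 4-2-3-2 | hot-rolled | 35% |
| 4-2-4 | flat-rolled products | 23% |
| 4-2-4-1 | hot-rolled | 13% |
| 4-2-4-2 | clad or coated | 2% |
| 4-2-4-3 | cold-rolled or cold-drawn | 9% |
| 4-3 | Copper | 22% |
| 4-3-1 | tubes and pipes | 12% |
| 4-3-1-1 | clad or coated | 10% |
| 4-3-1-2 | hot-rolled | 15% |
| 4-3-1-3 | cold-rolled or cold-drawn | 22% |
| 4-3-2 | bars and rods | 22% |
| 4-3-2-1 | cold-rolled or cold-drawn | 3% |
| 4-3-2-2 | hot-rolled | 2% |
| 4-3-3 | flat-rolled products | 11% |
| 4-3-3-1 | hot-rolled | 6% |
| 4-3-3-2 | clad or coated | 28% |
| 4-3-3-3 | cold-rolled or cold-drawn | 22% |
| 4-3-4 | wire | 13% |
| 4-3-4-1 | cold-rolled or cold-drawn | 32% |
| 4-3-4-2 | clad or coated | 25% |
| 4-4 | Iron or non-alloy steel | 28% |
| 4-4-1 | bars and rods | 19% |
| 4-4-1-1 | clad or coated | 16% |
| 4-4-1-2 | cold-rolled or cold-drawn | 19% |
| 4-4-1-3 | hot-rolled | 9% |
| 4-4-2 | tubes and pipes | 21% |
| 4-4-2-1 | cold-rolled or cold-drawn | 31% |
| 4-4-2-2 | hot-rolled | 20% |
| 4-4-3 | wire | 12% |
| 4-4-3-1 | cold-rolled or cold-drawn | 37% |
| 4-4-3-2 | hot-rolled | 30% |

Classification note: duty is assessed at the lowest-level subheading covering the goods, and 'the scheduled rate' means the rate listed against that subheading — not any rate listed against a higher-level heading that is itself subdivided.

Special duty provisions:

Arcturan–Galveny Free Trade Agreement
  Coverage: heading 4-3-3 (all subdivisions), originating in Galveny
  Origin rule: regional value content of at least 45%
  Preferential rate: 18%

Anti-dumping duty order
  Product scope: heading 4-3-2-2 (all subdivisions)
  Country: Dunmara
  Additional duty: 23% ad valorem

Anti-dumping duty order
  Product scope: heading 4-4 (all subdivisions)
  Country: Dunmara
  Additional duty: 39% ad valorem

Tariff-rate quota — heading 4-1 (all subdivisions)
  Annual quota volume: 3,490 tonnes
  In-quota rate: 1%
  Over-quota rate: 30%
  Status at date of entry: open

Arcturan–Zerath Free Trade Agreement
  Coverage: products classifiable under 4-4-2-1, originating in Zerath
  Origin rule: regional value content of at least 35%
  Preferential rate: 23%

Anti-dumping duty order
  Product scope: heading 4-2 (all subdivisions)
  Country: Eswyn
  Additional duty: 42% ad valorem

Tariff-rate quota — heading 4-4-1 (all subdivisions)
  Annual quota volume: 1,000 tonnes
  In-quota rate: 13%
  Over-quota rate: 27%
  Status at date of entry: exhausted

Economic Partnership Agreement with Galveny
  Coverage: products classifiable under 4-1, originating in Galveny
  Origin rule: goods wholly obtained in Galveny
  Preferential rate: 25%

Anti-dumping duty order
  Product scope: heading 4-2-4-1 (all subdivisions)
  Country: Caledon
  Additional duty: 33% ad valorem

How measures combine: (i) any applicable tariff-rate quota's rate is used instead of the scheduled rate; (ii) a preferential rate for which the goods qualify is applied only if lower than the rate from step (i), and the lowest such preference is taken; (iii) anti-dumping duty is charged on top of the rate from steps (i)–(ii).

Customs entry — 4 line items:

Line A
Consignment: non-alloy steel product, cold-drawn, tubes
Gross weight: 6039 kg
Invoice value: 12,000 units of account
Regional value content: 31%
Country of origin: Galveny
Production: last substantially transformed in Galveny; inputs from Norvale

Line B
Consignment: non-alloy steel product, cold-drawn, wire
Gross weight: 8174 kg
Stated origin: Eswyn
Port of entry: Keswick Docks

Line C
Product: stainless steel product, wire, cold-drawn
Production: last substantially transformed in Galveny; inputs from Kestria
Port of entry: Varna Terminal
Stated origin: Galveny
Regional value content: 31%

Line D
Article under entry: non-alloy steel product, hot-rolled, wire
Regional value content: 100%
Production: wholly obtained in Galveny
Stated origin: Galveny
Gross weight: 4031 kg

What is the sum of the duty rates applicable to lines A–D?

Line A: non-alloy steel → 4-4; tubes → 4-4-2; cold-drawn → 4-4-2-1. Scheduled 31%. Galveny agreement on 4-3-3: 4-4-2-1 not covered; Galveny agreement on 4-1: 4-4-2-1 not covered. → 31%.
Line B: non-alloy steel → 4-4; wire → 4-4-3; cold-drawn → 4-4-3-1. Scheduled 37%. No special measure applies. → 37%.
Line C: stainless steel → 4-1; wire → 4-1-1; cold-drawn → 4-1-1-2. Scheduled 15%. quota on 4-1 open → in-quota 1%; Galveny agreement on 4-3-3: 4-1-1-2 not covered; Galveny agreement on 4-1: not wholly obtained. → 1%.
Line D: non-alloy steel → 4-4; wire → 4-4-3; hot-rolled → 4-4-3-2. Scheduled 30%. Galveny agreement on 4-3-3: 4-4-3-2 not covered; Galveny agreement on 4-1: 4-4-3-2 not covered. → 30%.
Sum: 31% + 37% + 1% + 30% = 99%.

99%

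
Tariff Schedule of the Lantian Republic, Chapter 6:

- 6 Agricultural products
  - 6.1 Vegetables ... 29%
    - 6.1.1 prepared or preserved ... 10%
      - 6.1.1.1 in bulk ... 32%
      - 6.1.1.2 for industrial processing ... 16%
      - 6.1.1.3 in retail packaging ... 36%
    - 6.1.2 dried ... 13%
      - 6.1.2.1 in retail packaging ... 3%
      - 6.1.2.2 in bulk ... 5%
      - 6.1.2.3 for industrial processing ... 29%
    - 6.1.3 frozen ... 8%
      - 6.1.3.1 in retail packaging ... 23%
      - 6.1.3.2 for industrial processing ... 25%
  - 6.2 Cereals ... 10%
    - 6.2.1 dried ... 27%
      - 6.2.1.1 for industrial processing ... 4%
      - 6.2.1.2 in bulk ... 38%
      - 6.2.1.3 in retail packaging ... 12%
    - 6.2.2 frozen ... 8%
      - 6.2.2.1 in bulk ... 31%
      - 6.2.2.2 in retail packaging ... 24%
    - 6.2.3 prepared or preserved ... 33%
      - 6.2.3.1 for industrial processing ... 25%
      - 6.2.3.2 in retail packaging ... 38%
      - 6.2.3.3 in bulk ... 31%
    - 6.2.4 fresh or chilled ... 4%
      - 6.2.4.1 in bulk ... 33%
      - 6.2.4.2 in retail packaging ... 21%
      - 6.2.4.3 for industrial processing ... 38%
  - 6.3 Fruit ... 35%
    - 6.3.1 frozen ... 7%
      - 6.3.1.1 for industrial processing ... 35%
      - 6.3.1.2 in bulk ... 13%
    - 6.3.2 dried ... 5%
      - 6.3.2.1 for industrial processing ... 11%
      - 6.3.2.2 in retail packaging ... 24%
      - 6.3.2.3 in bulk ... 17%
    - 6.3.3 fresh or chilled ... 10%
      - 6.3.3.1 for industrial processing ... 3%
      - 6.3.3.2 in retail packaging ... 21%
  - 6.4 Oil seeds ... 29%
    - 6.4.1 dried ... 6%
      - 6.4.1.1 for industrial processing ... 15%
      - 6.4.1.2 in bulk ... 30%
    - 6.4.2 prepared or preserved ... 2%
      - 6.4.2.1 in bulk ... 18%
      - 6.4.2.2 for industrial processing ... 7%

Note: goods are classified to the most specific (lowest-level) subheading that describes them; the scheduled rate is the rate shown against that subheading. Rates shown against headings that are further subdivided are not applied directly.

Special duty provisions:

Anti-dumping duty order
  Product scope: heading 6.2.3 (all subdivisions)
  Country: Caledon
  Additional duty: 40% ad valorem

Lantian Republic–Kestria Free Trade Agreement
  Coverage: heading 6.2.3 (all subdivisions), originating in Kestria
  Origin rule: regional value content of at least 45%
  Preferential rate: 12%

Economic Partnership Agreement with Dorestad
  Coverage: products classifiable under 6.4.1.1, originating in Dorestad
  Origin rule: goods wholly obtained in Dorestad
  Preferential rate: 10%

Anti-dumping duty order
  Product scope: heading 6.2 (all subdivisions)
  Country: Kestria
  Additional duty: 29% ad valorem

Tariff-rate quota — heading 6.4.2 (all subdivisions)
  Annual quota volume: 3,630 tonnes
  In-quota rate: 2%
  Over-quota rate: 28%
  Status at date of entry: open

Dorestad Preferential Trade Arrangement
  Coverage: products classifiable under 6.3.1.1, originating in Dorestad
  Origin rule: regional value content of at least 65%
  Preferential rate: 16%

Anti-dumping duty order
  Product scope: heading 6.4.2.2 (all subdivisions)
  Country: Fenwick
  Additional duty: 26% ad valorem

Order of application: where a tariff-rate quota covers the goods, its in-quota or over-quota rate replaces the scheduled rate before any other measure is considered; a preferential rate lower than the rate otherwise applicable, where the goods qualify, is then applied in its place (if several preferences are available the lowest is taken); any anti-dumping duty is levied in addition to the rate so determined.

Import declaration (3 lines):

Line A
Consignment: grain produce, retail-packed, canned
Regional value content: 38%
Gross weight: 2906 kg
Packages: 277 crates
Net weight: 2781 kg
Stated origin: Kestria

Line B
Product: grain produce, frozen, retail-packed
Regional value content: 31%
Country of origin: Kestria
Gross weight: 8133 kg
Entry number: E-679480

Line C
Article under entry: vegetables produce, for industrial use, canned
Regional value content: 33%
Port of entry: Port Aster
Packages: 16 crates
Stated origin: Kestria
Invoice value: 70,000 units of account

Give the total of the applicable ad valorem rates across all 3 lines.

136%

Line A: grain → 6.2; canned → 6.2.3; retail-packed → 6.2.3.2. Scheduled 38%. Kestria agreement on 6.2.3: RVC < 45%; anti-dumping (Kestria, 6.2): +29%; total 38% + 29% = 67%. → 67%.
Line B: grain → 6.2; frozen → 6.2.2; retail-packed → 6.2.2.2. Scheduled 24%. Kestria agreement on 6.2.3: 6.2.2.2 not covered; anti-dumping (Kestria, 6.2): +29%; total 24% + 29% = 53%. → 53%.
Line C: vegetables → 6.1; canned → 6.1.1; for industrial use → 6.1.1.2. Scheduled 16%. Kestria agreement on 6.2.3: 6.1.1.2 not covered. → 16%.
Sum: 67% + 53% + 16% = 136%.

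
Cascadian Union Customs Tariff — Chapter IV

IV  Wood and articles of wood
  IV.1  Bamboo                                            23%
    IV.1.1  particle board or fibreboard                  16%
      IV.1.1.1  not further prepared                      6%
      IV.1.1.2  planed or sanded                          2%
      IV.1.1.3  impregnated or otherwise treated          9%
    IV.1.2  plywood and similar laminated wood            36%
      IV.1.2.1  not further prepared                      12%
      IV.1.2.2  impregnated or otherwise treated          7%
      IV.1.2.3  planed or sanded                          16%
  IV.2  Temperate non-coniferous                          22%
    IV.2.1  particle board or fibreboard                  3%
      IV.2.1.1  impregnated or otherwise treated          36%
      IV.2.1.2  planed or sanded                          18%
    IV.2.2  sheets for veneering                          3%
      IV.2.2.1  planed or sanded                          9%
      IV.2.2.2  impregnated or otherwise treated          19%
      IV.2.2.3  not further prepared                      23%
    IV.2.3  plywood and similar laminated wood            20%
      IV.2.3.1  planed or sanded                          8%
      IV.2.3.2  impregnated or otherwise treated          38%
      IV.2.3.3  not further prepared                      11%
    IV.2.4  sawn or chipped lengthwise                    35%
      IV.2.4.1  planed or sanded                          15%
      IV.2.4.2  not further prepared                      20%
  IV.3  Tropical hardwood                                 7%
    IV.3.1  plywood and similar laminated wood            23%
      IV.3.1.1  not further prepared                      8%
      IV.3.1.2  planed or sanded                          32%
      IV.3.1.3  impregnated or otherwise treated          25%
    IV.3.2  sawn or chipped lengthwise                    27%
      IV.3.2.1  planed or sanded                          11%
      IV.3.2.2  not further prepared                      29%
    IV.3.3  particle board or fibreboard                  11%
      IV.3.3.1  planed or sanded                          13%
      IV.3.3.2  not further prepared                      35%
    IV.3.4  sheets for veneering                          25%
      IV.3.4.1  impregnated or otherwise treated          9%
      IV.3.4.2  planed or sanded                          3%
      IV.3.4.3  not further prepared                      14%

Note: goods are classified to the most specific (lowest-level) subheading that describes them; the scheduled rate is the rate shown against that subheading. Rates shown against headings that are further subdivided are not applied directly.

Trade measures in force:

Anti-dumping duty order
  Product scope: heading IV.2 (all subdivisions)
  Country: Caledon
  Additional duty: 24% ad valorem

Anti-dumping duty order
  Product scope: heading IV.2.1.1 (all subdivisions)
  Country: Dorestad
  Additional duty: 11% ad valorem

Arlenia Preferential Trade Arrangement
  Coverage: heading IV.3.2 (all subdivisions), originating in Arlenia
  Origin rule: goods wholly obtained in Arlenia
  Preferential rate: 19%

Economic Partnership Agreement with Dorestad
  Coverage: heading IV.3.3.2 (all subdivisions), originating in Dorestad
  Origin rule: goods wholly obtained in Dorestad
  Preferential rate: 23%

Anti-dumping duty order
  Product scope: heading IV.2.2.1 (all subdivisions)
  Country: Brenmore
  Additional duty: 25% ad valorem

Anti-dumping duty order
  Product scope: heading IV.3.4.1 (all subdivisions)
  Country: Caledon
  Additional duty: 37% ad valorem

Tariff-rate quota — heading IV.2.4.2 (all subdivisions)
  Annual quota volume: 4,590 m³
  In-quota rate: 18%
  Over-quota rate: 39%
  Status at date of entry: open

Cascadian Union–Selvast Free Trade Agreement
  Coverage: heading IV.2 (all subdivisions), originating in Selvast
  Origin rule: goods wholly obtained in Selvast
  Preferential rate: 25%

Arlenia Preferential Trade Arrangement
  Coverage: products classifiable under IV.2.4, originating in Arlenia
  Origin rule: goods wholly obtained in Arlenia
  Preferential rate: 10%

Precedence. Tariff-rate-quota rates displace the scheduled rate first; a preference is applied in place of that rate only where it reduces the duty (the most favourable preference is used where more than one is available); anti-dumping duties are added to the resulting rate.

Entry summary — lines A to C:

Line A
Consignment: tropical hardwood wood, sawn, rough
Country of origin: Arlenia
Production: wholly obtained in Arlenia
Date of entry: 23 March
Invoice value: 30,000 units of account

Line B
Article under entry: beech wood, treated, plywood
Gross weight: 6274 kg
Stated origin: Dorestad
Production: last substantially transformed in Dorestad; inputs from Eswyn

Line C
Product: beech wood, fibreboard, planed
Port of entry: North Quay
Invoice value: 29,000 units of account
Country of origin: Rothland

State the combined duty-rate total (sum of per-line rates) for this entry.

75%

Line A: tropical hardwood → IV.3; sawn → IV.3.2; rough → IV.3.2.2. Scheduled 29%. Arlenia agreement on IV.3.2: wholly obtained → 19% available; Arlenia agreement on IV.2.4: IV.3.2.2 not covered; preferential 19%. → 19%.
Line B: beech → IV.2; plywood → IV.2.3; treated → IV.2.3.2. Scheduled 38%. Dorestad agreement on IV.3.3.2: IV.2.3.2 not covered. → 38%.
Line C: beech → IV.2; fibreboard → IV.2.1; planed → IV.2.1.2. Scheduled 18%. No special measure applies. → 18%.
Sum: 19% + 38% + 18% = 75%.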